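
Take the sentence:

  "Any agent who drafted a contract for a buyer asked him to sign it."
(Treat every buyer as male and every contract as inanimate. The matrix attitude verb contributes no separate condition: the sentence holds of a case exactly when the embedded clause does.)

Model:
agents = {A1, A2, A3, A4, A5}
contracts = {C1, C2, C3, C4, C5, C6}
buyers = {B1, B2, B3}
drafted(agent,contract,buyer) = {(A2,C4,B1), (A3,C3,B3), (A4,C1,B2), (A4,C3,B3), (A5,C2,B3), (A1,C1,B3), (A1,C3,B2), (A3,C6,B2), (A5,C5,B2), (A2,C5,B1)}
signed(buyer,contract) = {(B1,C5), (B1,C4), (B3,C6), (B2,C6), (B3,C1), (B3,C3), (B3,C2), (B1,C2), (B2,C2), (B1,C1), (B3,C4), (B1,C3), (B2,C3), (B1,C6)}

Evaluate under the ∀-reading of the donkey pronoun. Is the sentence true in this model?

False

"him" takes "a buyer" as antecedent and "it" takes "a contract"; both are donkey pronouns co-varying with the restrictor.
Strong reading: for every (a,c,b) with drafted(a,c,b), signed(b,c).
Restrictor triples: (A1,C1,B3)→signed(B3,C1) ✓  (A1,C3,B2)→signed(B2,C3) ✓  (A2,C4,B1)→signed(B1,C4) ✓  (A2,C5,B1)→signed(B1,C5) ✓  (A3,C3,B3)→signed(B3,C3) ✓  (A3,C6,B2)→signed(B2,C6) ✓  (A4,C1,B2)→signed(B2,C1) ✗  (A4,C3,B3)→signed(B3,C3) ✓  (A5,C2,B3)→signed(B3,C2) ✓  (A5,C5,B2)→signed(B2,C5) ✗
Counterexample: (A4,C1,B2) — signed(B2,C1) does not hold.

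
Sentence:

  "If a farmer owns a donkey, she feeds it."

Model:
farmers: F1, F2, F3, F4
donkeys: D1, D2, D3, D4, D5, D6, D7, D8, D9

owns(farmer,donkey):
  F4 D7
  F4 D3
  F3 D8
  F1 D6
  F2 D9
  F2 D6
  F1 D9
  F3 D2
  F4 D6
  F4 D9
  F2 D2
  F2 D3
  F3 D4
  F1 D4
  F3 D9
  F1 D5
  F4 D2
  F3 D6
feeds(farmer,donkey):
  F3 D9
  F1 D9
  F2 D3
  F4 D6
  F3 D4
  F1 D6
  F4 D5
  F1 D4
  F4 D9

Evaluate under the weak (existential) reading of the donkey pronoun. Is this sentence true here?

"it" takes "a donkey" as antecedent — a donkey pronoun bound across the clause boundary.
Weak reading: every farmer f with some owns-donkey has at least one owns-donkey d such that feeds(f,d).
Per farmer: F1:✓  F2:✓  F3:✓  F4:✓
Every farmer in the restrictor has a witness.

True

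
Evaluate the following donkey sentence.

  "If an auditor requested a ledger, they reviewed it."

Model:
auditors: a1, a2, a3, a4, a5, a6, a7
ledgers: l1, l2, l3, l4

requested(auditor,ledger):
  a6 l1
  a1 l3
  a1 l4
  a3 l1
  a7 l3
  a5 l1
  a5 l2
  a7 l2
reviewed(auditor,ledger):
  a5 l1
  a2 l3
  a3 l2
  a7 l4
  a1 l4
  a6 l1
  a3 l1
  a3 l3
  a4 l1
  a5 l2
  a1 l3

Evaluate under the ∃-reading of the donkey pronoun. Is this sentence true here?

False

"it" takes "a ledger" as antecedent — a donkey pronoun bound across the clause boundary.
Weak reading: every auditor a with some requested-ledger has at least one requested-ledger l such that reviewed(a,l).
Per auditor: a1:✓  a3:✓  a5:✓  a6:✓  a7:✗
a7 has no witness among its requested-ledgers.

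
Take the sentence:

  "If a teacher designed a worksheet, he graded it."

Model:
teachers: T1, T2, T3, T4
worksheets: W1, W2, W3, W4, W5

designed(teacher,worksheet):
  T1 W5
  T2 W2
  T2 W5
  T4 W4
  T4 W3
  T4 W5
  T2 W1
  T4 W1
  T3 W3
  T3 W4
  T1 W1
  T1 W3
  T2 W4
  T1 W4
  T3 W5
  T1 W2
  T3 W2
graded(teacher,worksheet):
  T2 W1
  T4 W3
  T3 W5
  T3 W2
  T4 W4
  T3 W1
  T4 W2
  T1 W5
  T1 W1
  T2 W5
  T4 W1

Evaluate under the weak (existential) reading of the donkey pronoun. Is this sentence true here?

"it" takes "a worksheet" as antecedent — a donkey pronoun bound across the clause boundary.
Weak reading: every teacher t with some designed-worksheet has at least one designed-worksheet w such that graded(t,w).
Per teacher: T1:✓  T2:✓  T3:✓  T4:✓
Every teacher in the restrictor has a witness.

True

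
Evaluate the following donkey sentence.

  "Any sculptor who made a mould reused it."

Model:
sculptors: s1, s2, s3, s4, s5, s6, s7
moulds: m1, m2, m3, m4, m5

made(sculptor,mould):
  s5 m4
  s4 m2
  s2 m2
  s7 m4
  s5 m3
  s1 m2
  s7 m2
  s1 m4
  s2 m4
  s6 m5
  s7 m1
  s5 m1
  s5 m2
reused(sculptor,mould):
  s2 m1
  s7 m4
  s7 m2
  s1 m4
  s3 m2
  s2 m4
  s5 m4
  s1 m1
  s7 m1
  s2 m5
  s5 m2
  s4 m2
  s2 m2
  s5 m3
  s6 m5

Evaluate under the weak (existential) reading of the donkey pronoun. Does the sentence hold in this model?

True

"it" takes "a mould" as antecedent — a donkey pronoun bound across the clause boundary.
Weak reading: every sculptor s with some made-mould has at least one made-mould m such that reused(s,m).
Per sculptor: s1:✓  s2:✓  s4:✓  s5:✓  s6:✓  s7:✓
Every sculptor in the restrictor has a witness.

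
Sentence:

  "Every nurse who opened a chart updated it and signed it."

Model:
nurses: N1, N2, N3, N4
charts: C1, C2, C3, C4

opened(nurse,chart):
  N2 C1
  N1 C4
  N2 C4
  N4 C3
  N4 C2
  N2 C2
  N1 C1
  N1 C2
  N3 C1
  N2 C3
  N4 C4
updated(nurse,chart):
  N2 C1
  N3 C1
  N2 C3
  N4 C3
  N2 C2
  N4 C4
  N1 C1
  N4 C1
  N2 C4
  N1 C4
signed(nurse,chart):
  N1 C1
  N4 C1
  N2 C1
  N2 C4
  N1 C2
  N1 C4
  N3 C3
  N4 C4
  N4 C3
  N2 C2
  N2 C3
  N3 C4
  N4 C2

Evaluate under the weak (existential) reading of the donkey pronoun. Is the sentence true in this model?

False

"it" takes "a chart" as antecedent — a donkey pronoun bound across the clause boundary.
Weak reading: every nurse n with some opened-chart has at least one opened-chart c such that updated(n,c) ∧ signed(n,c).
Per nurse: N1:✓  N2:✓  N3:✗  N4:✓
N3 has no witness among its opened-charts.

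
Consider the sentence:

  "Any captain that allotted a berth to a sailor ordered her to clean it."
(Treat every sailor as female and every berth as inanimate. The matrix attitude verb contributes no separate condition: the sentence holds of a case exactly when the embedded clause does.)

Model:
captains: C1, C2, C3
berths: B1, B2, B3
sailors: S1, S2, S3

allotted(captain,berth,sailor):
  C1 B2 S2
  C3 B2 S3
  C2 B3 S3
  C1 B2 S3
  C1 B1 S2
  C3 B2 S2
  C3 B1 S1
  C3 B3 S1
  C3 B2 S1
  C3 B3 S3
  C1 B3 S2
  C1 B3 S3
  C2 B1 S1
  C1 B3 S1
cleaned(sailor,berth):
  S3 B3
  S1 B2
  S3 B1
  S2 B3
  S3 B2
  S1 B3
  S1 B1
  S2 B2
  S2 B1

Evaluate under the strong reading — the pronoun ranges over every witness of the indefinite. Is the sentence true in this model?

"her" takes "a sailor" as antecedent and "it" takes "a berth"; both are donkey pronouns co-varying with the restrictor.
Strong reading: for every (c,b,s) with allotted(c,b,s), cleaned(s,b).
Restrictor triples: (C1,B1,S2)→cleaned(S2,B1) ✓  (C1,B2,S2)→cleaned(S2,B2) ✓  (C1,B2,S3)→cleaned(S3,B2) ✓  (C1,B3,S1)→cleaned(S1,B3) ✓  (C1,B3,S2)→cleaned(S2,B3) ✓  (C1,B3,S3)→cleaned(S3,B3) ✓  (C2,B1,S1)→cleaned(S1,B1) ✓  (C2,B3,S3)→cleaned(S3,B3) ✓  (C3,B1,S1)→cleaned(S1,B1) ✓  (C3,B2,S1)→cleaned(S1,B2) ✓  (C3,B2,S2)→cleaned(S2,B2) ✓  (C3,B2,S3)→cleaned(S3,B2) ✓  (C3,B3,S1)→cleaned(S1,B3) ✓  (C3,B3,S3)→cleaned(S3,B3) ✓
Every restrictor triple satisfies the scope.

True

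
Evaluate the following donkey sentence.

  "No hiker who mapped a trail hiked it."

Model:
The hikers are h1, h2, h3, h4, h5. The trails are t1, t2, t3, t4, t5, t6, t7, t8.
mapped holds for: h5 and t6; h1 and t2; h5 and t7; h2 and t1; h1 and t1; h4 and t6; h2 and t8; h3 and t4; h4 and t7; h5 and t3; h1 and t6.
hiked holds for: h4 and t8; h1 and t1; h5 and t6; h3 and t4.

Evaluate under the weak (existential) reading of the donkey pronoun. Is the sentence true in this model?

False

"it" takes "a trail" as antecedent — a donkey pronoun bound across the clause boundary.
Truth condition: for no (h,t) with mapped(h,t) does hiked(h,t) hold.
Restrictor pairs — does the scope hold? (h1,t1):holds  (h1,t2):fails  (h1,t6):fails  (h2,t1):fails  (h2,t8):fails  (h3,t4):holds  (h4,t6):fails  (h4,t7):fails  (h5,t3):fails  (h5,t6):holds  (h5,t7):fails
Scope holds for 3 pair(s), so the sentence is false.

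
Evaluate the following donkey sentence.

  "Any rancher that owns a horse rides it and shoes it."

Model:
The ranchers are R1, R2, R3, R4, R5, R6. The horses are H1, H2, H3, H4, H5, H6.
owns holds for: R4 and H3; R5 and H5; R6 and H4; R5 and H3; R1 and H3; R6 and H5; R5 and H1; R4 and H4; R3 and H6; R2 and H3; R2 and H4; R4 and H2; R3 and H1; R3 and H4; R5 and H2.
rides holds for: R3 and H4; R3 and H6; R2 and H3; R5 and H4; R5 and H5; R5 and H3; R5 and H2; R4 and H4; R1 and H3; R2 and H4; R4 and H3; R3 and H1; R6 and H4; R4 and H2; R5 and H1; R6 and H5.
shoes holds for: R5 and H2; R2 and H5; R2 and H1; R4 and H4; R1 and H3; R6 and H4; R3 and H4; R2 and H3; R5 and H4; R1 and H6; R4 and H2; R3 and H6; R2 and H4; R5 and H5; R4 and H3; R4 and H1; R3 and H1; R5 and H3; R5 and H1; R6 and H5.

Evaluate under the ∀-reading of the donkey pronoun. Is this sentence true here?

"it" takes "a horse" as antecedent — a donkey pronoun bound across the clause boundary.
Strong reading: for every (r,h) with owns(r,h), rides(r,h) ∧ shoes(r,h).
Restrictor pairs: (R1,H3) ✓  (R2,H3) ✓  (R2,H4) ✓  (R3,H1) ✓  (R3,H4) ✓  (R3,H6) ✓  (R4,H2) ✓  (R4,H3) ✓  (R4,H4) ✓  (R5,H1) ✓  (R5,H2) ✓  (R5,H3) ✓  (R5,H5) ✓  (R6,H4) ✓  (R6,H5) ✓
Every restrictor pair satisfies the scope.

True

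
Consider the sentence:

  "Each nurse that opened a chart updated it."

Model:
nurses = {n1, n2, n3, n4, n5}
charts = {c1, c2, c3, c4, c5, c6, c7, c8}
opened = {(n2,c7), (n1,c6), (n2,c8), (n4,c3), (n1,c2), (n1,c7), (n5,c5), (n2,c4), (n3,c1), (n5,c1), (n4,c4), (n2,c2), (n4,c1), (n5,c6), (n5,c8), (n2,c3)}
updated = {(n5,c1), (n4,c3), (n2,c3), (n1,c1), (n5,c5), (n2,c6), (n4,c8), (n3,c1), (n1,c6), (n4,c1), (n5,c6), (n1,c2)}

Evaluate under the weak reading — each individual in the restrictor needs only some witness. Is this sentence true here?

"it" takes "a chart" as antecedent — a donkey pronoun bound across the clause boundary.
Weak reading: every nurse n with some opened-chart has at least one opened-chart c such that updated(n,c).
Per nurse: n1:✓  n2:✓  n3:✓  n4:✓  n5:✓
Every nurse in the restrictor has a witness.

True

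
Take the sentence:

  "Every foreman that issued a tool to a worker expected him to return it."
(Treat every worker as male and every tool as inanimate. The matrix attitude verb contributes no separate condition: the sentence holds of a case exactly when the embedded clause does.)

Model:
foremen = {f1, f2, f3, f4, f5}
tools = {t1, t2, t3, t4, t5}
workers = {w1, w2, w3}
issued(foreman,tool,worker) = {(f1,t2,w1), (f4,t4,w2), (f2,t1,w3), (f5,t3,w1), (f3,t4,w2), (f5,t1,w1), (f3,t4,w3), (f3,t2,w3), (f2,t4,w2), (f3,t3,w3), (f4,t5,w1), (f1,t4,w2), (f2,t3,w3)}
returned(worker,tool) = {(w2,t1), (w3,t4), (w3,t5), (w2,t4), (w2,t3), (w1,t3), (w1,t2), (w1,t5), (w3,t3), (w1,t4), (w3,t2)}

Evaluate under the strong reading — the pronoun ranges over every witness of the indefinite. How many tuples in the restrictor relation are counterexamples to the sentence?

2

"him" takes "a worker" as antecedent and "it" takes "a tool"; both are donkey pronouns co-varying with the restrictor.
Strong reading: for every (f,t,w) with issued(f,t,w), returned(w,t).
Restrictor triples: (f1,t2,w1)→returned(w1,t2) ✓  (f1,t4,w2)→returned(w2,t4) ✓  (f2,t1,w3)→returned(w3,t1) ✗  (f2,t3,w3)→returned(w3,t3) ✓  (f2,t4,w2)→returned(w2,t4) ✓  (f3,t2,w3)→returned(w3,t2) ✓  (f3,t3,w3)→returned(w3,t3) ✓  (f3,t4,w2)→returned(w2,t4) ✓  (f3,t4,w3)→returned(w3,t4) ✓  (f4,t4,w2)→returned(w2,t4) ✓  (f4,t5,w1)→returned(w1,t5) ✓  (f5,t1,w1)→returned(w1,t1) ✗  (f5,t3,w1)→returned(w1,t3) ✓
Counterexamples (restrictor triples failing the scope): 2.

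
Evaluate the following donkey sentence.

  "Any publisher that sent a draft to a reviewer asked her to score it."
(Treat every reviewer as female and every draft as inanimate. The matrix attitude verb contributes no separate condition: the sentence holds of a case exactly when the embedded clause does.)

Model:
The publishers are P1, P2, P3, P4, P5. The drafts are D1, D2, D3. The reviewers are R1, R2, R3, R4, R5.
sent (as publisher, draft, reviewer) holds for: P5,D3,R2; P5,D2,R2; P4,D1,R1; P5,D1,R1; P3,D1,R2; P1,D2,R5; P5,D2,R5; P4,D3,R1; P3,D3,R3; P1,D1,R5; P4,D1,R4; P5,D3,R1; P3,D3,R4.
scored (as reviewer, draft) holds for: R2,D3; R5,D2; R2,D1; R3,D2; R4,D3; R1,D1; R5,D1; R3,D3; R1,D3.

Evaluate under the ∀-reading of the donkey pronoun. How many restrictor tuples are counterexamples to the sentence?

2

"her" takes "a reviewer" as antecedent and "it" takes "a draft"; both are donkey pronouns co-varying with the restrictor.
Strong reading: for every (p,d,r) with sent(p,d,r), scored(r,d).
Restrictor triples: (P1,D1,R5)→scored(R5,D1) ✓  (P1,D2,R5)→scored(R5,D2) ✓  (P3,D1,R2)→scored(R2,D1) ✓  (P3,D3,R3)→scored(R3,D3) ✓  (P3,D3,R4)→scored(R4,D3) ✓  (P4,D1,R1)→scored(R1,D1) ✓  (P4,D1,R4)→scored(R4,D1) ✗  (P4,D3,R1)→scored(R1,D3) ✓  (P5,D1,R1)→scored(R1,D1) ✓  (P5,D2,R2)→scored(R2,D2) ✗  (P5,D2,R5)→scored(R5,D2) ✓  (P5,D3,R1)→scored(R1,D3) ✓  (P5,D3,R2)→scored(R2,D3) ✓
Counterexamples (restrictor triples failing the scope): 2.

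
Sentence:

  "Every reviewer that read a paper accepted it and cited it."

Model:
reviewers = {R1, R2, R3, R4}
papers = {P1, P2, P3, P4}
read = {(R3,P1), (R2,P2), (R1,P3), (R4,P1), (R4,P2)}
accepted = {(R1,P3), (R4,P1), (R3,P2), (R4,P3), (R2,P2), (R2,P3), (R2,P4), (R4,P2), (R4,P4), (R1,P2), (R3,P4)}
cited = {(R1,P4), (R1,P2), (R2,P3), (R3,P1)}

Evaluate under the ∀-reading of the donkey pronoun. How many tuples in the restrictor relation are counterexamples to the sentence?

"it" takes "a paper" as antecedent — a donkey pronoun bound across the clause boundary.
Strong reading: for every (r,p) with read(r,p), accepted(r,p) ∧ cited(r,p).
Restrictor pairs: (R1,P3) ✗  (R2,P2) ✗  (R3,P1) ✗  (R4,P1) ✗  (R4,P2) ✗
Counterexamples (restrictor pairs failing the scope): 5.

5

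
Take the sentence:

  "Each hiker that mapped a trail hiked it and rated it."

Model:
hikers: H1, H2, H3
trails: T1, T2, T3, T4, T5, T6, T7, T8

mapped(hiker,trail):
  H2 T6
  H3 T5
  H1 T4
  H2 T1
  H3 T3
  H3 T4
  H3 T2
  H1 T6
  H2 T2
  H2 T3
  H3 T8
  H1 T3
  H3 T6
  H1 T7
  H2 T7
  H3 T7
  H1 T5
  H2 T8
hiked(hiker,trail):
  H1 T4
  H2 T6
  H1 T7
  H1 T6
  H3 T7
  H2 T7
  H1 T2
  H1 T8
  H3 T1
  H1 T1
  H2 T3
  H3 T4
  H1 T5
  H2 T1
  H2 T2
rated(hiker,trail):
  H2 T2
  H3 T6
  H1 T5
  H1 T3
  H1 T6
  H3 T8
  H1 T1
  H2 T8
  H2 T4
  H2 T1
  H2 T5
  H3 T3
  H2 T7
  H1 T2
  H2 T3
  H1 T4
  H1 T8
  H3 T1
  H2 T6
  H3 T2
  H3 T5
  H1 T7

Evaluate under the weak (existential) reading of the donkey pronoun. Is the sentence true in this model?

"it" takes "a trail" as antecedent — a donkey pronoun bound across the clause boundary.
Weak reading: every hiker h with some mapped-trail has at least one mapped-trail t such that hiked(h,t) ∧ rated(h,t).
Per hiker: H1:✓  H2:✓  H3:✗
H3 has no witness among its mapped-trails.

False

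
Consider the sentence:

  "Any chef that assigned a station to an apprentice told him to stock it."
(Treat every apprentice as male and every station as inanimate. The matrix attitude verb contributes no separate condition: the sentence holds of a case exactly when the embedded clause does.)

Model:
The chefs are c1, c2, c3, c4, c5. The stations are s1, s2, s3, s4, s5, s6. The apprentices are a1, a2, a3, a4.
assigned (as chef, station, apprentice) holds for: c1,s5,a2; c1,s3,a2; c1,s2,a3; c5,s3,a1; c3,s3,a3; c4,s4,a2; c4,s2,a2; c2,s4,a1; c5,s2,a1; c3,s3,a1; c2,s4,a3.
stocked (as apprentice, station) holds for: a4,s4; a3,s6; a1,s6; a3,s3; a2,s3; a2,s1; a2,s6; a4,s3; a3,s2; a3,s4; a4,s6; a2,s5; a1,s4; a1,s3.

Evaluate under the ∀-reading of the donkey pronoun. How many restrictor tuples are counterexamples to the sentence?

3

"him" takes "an apprentice" as antecedent and "it" takes "a station"; both are donkey pronouns co-varying with the restrictor.
Strong reading: for every (c,s,a) with assigned(c,s,a), stocked(a,s).
Restrictor triples: (c1,s2,a3)→stocked(a3,s2) ✓  (c1,s3,a2)→stocked(a2,s3) ✓  (c1,s5,a2)→stocked(a2,s5) ✓  (c2,s4,a1)→stocked(a1,s4) ✓  (c2,s4,a3)→stocked(a3,s4) ✓  (c3,s3,a1)→stocked(a1,s3) ✓  (c3,s3,a3)→stocked(a3,s3) ✓  (c4,s2,a2)→stocked(a2,s2) ✗  (c4,s4,a2)→stocked(a2,s4) ✗  (c5,s2,a1)→stocked(a1,s2) ✗  (c5,s3,a1)→stocked(a1,s3) ✓
Counterexamples (restrictor triples failing the scope): 3.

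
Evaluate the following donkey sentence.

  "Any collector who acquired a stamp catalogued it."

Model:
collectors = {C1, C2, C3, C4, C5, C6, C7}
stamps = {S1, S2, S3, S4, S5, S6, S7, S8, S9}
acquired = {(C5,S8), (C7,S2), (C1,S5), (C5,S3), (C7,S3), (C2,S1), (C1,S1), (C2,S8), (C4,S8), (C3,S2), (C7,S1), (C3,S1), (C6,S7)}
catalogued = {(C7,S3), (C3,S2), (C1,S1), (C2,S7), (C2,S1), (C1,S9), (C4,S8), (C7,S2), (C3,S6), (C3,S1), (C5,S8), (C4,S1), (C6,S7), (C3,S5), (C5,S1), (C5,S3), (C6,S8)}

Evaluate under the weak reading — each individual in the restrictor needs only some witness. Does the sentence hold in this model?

"it" takes "a stamp" as antecedent — a donkey pronoun bound across the clause boundary.
Weak reading: every collector c with some acquired-stamp has at least one acquired-stamp s such that catalogued(c,s).
Per collector: C1:✓  C2:✓  C3:✓  C4:✓  C5:✓  C6:✓  C7:✓
Every collector in the restrictor has a witness.

True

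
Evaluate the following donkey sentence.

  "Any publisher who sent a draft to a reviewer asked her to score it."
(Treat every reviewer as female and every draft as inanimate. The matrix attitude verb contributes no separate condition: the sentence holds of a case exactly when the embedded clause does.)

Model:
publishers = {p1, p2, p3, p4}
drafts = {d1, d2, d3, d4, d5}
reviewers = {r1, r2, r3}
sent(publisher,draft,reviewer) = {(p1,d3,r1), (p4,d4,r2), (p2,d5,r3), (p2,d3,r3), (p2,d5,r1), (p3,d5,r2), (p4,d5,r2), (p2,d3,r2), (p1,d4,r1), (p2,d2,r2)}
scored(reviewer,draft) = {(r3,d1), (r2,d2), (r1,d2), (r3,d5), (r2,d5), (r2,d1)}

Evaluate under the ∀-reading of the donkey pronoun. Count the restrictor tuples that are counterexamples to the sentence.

"her" takes "a reviewer" as antecedent and "it" takes "a draft"; both are donkey pronouns co-varying with the restrictor.
Strong reading: for every (p,d,r) with sent(p,d,r), scored(r,d).
Restrictor triples: (p1,d3,r1)→scored(r1,d3) ✗  (p1,d4,r1)→scored(r1,d4) ✗  (p2,d2,r2)→scored(r2,d2) ✓  (p2,d3,r2)→scored(r2,d3) ✗  (p2,d3,r3)→scored(r3,d3) ✗  (p2,d5,r1)→scored(r1,d5) ✗  (p2,d5,r3)→scored(r3,d5) ✓  (p3,d5,r2)→scored(r2,d5) ✓  (p4,d4,r2)→scored(r2,d4) ✗  (p4,d5,r2)→scored(r2,d5) ✓
Counterexamples (restrictor triples failing the scope): 6.

6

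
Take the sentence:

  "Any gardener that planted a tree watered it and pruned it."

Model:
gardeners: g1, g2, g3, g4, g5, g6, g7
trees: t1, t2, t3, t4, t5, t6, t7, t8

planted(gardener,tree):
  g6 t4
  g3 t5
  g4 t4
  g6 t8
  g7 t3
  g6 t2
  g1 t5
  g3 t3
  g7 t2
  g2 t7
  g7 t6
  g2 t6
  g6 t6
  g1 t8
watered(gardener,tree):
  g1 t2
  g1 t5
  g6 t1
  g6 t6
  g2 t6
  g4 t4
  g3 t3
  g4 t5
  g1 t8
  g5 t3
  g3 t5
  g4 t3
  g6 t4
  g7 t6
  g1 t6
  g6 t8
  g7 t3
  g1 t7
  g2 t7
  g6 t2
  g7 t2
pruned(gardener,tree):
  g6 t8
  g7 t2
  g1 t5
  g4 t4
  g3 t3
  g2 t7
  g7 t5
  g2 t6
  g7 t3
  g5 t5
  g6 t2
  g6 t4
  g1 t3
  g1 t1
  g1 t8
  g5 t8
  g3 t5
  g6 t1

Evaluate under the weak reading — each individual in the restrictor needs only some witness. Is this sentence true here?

True

"it" takes "a tree" as antecedent — a donkey pronoun bound across the clause boundary.
Weak reading: every gardener g with some planted-tree has at least one planted-tree t such that watered(g,t) ∧ pruned(g,t).
Per gardener: g1:✓  g2:✓  g3:✓  g4:✓  g6:✓  g7:✓
Every gardener in the restrictor has a witness.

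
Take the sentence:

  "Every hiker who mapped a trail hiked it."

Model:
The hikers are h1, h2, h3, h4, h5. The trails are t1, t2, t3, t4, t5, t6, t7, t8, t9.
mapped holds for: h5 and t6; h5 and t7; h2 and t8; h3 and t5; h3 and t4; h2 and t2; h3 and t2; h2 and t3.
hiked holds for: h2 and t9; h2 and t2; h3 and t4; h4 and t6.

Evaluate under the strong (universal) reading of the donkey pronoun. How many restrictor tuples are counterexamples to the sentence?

"it" takes "a trail" as antecedent — a donkey pronoun bound across the clause boundary.
Strong reading: for every (h,t) with mapped(h,t), hiked(h,t).
Restrictor pairs: (h2,t2) ✓  (h2,t3) ✗  (h2,t8) ✗  (h3,t2) ✗  (h3,t4) ✓  (h3,t5) ✗  (h5,t6) ✗  (h5,t7) ✗
Counterexamples (restrictor pairs failing the scope): 6.

6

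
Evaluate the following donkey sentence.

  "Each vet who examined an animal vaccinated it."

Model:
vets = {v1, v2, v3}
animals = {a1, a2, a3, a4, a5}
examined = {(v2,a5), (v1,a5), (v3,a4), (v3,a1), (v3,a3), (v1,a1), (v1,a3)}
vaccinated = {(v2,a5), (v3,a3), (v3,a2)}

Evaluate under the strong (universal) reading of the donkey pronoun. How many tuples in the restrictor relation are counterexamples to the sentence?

"it" takes "an animal" as antecedent — a donkey pronoun bound across the clause boundary.
Strong reading: for every (v,a) with examined(v,a), vaccinated(v,a).
Restrictor pairs: (v1,a1) ✗  (v1,a3) ✗  (v1,a5) ✗  (v2,a5) ✓  (v3,a1) ✗  (v3,a3) ✓  (v3,a4) ✗
Counterexamples (restrictor pairs failing the scope): 5.

5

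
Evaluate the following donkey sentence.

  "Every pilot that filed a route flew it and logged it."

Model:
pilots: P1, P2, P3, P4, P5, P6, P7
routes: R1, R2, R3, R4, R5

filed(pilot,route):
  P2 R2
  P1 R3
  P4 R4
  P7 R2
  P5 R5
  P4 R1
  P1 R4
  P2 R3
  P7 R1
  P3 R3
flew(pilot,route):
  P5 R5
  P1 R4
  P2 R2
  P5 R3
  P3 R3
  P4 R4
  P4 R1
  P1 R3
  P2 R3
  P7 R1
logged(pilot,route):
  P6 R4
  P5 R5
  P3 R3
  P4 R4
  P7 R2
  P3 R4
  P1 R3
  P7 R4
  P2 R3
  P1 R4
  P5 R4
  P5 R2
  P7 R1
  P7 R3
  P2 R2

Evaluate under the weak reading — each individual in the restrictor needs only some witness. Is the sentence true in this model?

"it" takes "a route" as antecedent — a donkey pronoun bound across the clause boundary.
Weak reading: every pilot p with some filed-route has at least one filed-route r such that flew(p,r) ∧ logged(p,r).
Per pilot: P1:✓  P2:✓  P3:✓  P4:✓  P5:✓  P7:✓
Every pilot in the restrictor has a witness.

True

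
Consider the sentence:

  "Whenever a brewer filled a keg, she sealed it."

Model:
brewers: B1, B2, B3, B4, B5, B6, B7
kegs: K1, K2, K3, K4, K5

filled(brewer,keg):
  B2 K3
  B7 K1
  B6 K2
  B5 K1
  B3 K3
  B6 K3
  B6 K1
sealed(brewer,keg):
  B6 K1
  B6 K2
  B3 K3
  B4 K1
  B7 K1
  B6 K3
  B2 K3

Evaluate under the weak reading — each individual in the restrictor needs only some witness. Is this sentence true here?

"it" takes "a keg" as antecedent — a donkey pronoun bound across the clause boundary.
Weak reading: every brewer b with some filled-keg has at least one filled-keg k such that sealed(b,k).
Per brewer: B2:✓  B3:✓  B5:✗  B6:✓  B7:✓
B5 has no witness among its filled-kegs.

False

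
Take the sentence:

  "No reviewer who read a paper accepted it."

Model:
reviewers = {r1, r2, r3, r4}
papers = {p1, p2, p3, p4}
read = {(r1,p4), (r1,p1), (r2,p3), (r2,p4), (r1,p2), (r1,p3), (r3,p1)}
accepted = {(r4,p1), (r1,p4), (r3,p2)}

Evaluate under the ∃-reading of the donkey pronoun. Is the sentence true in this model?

"it" takes "a paper" as antecedent — a donkey pronoun bound across the clause boundary.
Truth condition: for no (r,p) with read(r,p) does accepted(r,p) hold.
Restrictor pairs — does the scope hold? (r1,p1):fails  (r1,p2):fails  (r1,p3):fails  (r1,p4):holds  (r2,p3):fails  (r2,p4):fails  (r3,p1):fails
Scope holds for 1 pair(s), so the sentence is false.

False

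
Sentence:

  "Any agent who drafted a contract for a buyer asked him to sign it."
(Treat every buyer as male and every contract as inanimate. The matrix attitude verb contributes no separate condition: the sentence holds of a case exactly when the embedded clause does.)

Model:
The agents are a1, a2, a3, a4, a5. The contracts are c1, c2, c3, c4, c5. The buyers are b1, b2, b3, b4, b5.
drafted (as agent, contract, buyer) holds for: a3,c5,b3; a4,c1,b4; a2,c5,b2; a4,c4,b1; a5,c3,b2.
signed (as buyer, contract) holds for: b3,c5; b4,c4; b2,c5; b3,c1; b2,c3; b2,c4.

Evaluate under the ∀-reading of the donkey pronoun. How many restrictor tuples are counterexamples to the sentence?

2

"him" takes "a buyer" as antecedent and "it" takes "a contract"; both are donkey pronouns co-varying with the restrictor.
Strong reading: for every (a,c,b) with drafted(a,c,b), signed(b,c).
Restrictor triples: (a2,c5,b2)→signed(b2,c5) ✓  (a3,c5,b3)→signed(b3,c5) ✓  (a4,c1,b4)→signed(b4,c1) ✗  (a4,c4,b1)→signed(b1,c4) ✗  (a5,c3,b2)→signed(b2,c3) ✓
Counterexamples (restrictor triples failing the scope): 2.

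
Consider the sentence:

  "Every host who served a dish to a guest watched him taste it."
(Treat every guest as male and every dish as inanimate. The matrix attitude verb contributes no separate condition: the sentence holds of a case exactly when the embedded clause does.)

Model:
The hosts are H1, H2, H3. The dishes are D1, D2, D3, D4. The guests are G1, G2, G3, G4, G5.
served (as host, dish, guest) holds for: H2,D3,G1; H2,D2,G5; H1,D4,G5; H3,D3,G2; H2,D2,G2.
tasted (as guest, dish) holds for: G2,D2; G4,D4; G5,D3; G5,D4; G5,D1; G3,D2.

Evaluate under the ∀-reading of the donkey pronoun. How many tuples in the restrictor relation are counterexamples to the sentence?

3

"him" takes "a guest" as antecedent and "it" takes "a dish"; both are donkey pronouns co-varying with the restrictor.
Strong reading: for every (h,d,g) with served(h,d,g), tasted(g,d).
Restrictor triples: (H1,D4,G5)→tasted(G5,D4) ✓  (H2,D2,G2)→tasted(G2,D2) ✓  (H2,D2,G5)→tasted(G5,D2) ✗  (H2,D3,G1)→tasted(G1,D3) ✗  (H3,D3,G2)→tasted(G2,D3) ✗
Counterexamples (restrictor triples failing the scope): 3.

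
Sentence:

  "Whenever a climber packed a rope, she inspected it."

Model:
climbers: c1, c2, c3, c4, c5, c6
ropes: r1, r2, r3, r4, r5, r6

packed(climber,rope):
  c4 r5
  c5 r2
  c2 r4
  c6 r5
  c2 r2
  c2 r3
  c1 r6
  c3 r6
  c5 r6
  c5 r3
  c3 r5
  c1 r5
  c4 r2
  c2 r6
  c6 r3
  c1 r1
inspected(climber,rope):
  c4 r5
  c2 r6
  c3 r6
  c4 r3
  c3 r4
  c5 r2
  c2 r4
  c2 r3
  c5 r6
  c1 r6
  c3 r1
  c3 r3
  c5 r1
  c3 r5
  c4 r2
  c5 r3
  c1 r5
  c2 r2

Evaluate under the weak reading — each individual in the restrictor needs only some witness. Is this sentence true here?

"it" takes "a rope" as antecedent — a donkey pronoun bound across the clause boundary.
Weak reading: every climber c with some packed-rope has at least one packed-rope r such that inspected(c,r).
Per climber: c1:✓  c2:✓  c3:✓  c4:✓  c5:✓  c6:✗
c6 has no witness among its packed-ropes.

False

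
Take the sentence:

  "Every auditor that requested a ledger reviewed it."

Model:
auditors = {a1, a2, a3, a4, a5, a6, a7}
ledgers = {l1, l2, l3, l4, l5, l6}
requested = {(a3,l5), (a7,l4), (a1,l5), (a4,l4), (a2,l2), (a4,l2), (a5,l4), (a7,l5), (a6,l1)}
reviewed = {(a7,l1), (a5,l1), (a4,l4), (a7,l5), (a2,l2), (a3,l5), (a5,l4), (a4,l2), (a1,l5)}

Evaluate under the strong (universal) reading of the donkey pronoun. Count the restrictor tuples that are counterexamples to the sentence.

2

"it" takes "a ledger" as antecedent — a donkey pronoun bound across the clause boundary.
Strong reading: for every (a,l) with requested(a,l), reviewed(a,l).
Restrictor pairs: (a1,l5) ✓  (a2,l2) ✓  (a3,l5) ✓  (a4,l2) ✓  (a4,l4) ✓  (a5,l4) ✓  (a6,l1) ✗  (a7,l4) ✗  (a7,l5) ✓
Counterexamples (restrictor pairs failing the scope): 2.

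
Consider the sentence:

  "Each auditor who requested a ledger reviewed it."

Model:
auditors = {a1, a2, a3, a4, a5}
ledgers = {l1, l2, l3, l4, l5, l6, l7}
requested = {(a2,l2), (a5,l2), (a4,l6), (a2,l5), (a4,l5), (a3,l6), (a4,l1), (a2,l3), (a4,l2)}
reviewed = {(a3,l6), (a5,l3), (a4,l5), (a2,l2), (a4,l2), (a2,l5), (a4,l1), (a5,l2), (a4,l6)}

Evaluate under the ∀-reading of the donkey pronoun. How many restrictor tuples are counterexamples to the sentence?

"it" takes "a ledger" as antecedent — a donkey pronoun bound across the clause boundary.
Strong reading: for every (a,l) with requested(a,l), reviewed(a,l).
Restrictor pairs: (a2,l2) ✓  (a2,l3) ✗  (a2,l5) ✓  (a3,l6) ✓  (a4,l1) ✓  (a4,l2) ✓  (a4,l5) ✓  (a4,l6) ✓  (a5,l2) ✓
Counterexamples (restrictor pairs failing the scope): 1.

1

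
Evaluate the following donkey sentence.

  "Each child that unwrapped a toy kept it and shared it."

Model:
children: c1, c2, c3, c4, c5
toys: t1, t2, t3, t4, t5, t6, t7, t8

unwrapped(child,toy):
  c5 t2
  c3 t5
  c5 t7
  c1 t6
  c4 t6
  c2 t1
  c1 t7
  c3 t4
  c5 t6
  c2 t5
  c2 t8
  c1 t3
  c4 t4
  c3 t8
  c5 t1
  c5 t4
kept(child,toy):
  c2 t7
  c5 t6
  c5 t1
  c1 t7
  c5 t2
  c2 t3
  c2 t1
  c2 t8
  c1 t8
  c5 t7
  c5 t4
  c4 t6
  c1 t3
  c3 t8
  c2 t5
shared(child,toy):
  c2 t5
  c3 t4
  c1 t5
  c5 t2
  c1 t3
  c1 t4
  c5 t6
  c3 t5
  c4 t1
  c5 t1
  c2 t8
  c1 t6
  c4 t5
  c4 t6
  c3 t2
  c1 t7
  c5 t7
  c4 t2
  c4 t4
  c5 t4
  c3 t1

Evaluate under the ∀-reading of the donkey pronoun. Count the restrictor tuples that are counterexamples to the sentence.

"it" takes "a toy" as antecedent — a donkey pronoun bound across the clause boundary.
Strong reading: for every (c,t) with unwrapped(c,t), kept(c,t) ∧ shared(c,t).
Restrictor pairs: (c1,t3) ✓  (c1,t6) ✗  (c1,t7) ✓  (c2,t1) ✗  (c2,t5) ✓  (c2,t8) ✓  (c3,t4) ✗  (c3,t5) ✗  (c3,t8) ✗  (c4,t4) ✗  (c4,t6) ✓  (c5,t1) ✓  (c5,t2) ✓  (c5,t4) ✓  (c5,t6) ✓  (c5,t7) ✓
Counterexamples (restrictor pairs failing the scope): 6.

6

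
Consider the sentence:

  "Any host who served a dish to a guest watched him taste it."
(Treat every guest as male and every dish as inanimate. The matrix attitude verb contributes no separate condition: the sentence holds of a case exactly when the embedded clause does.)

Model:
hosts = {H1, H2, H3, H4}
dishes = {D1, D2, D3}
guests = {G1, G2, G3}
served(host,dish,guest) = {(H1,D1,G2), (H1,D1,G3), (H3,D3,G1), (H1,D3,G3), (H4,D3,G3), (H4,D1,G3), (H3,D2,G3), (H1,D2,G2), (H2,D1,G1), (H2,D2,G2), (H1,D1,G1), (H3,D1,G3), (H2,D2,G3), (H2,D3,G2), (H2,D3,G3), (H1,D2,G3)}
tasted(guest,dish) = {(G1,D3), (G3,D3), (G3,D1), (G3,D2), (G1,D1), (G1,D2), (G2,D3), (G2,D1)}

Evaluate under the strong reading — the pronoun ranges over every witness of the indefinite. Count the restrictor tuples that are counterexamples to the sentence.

"him" takes "a guest" as antecedent and "it" takes "a dish"; both are donkey pronouns co-varying with the restrictor.
Strong reading: for every (h,d,g) with served(h,d,g), tasted(g,d).
Restrictor triples: (H1,D1,G1)→tasted(G1,D1) ✓  (H1,D1,G2)→tasted(G2,D1) ✓  (H1,D1,G3)→tasted(G3,D1) ✓  (H1,D2,G2)→tasted(G2,D2) ✗  (H1,D2,G3)→tasted(G3,D2) ✓  (H1,D3,G3)→tasted(G3,D3) ✓  (H2,D1,G1)→tasted(G1,D1) ✓  (H2,D2,G2)→tasted(G2,D2) ✗  (H2,D2,G3)→tasted(G3,D2) ✓  (H2,D3,G2)→tasted(G2,D3) ✓  (H2,D3,G3)→tasted(G3,D3) ✓  (H3,D1,G3)→tasted(G3,D1) ✓  (H3,D2,G3)→tasted(G3,D2) ✓  (H3,D3,G1)→tasted(G1,D3) ✓  (H4,D1,G3)→tasted(G3,D1) ✓  (H4,D3,G3)→tasted(G3,D3) ✓
Counterexamples (restrictor triples failing the scope): 2.

2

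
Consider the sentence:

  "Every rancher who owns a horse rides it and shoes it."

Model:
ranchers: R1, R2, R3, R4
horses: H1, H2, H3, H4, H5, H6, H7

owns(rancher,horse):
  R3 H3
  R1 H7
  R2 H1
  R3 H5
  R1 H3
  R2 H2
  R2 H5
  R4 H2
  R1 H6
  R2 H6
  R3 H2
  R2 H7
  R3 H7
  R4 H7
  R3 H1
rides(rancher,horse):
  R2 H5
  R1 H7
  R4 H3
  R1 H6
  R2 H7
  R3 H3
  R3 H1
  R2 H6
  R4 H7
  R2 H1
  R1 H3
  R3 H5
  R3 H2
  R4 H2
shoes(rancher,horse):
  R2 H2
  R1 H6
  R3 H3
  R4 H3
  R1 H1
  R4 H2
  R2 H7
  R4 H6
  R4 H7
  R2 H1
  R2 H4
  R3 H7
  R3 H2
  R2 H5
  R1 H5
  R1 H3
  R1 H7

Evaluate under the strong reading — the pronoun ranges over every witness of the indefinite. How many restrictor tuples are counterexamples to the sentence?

"it" takes "a horse" as antecedent — a donkey pronoun bound across the clause boundary.
Strong reading: for every (r,h) with owns(r,h), rides(r,h) ∧ shoes(r,h).
Restrictor pairs: (R1,H3) ✓  (R1,H6) ✓  (R1,H7) ✓  (R2,H1) ✓  (R2,H2) ✗  (R2,H5) ✓  (R2,H6) ✗  (R2,H7) ✓  (R3,H1) ✗  (R3,H2) ✓  (R3,H3) ✓  (R3,H5) ✗  (R3,H7) ✗  (R4,H2) ✓  (R4,H7) ✓
Counterexamples (restrictor pairs failing the scope): 5.

5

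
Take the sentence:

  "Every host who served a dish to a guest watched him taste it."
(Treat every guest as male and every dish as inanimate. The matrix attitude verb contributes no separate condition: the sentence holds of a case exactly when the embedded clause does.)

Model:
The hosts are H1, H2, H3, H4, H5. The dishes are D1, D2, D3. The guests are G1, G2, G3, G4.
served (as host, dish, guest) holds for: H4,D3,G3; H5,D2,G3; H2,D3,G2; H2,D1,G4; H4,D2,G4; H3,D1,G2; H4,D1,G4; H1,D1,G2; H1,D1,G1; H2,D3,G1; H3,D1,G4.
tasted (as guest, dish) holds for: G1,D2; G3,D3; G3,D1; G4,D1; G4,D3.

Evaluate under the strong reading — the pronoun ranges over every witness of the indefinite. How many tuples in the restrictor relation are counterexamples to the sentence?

7

"him" takes "a guest" as antecedent and "it" takes "a dish"; both are donkey pronouns co-varying with the restrictor.
Strong reading: for every (h,d,g) with served(h,d,g), tasted(g,d).
Restrictor triples: (H1,D1,G1)→tasted(G1,D1) ✗  (H1,D1,G2)→tasted(G2,D1) ✗  (H2,D1,G4)→tasted(G4,D1) ✓  (H2,D3,G1)→tasted(G1,D3) ✗  (H2,D3,G2)→tasted(G2,D3) ✗  (H3,D1,G2)→tasted(G2,D1) ✗  (H3,D1,G4)→tasted(G4,D1) ✓  (H4,D1,G4)→tasted(G4,D1) ✓  (H4,D2,G4)→tasted(G4,D2) ✗  (H4,D3,G3)→tasted(G3,D3) ✓  (H5,D2,G3)→tasted(G3,D2) ✗
Counterexamples (restrictor triples failing the scope): 7.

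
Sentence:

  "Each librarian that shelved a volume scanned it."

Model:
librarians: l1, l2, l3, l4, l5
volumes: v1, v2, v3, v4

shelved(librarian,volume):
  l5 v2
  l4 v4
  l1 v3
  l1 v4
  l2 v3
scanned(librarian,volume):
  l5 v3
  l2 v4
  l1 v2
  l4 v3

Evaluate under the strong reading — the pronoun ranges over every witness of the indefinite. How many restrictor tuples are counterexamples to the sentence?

5

"it" takes "a volume" as antecedent — a donkey pronoun bound across the clause boundary.
Strong reading: for every (l,v) with shelved(l,v), scanned(l,v).
Restrictor pairs: (l1,v3) ✗  (l1,v4) ✗  (l2,v3) ✗  (l4,v4) ✗  (l5,v2) ✗
Counterexamples (restrictor pairs failing the scope): 5.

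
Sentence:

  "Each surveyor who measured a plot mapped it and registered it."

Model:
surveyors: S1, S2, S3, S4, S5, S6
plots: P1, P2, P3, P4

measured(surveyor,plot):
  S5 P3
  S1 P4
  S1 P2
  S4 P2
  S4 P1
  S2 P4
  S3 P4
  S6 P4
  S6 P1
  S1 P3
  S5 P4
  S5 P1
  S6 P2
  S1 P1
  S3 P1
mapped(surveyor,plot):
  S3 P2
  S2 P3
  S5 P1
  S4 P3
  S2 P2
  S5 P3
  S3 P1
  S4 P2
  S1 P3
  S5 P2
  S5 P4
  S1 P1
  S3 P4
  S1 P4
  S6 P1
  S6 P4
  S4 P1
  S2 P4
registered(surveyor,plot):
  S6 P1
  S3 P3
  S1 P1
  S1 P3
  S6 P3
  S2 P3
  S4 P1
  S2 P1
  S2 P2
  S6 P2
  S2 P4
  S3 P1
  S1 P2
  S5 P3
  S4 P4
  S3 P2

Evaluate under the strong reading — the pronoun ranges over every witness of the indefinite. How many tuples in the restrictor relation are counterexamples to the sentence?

"it" takes "a plot" as antecedent — a donkey pronoun bound across the clause boundary.
Strong reading: for every (s,p) with measured(s,p), mapped(s,p) ∧ registered(s,p).
Restrictor pairs: (S1,P1) ✓  (S1,P2) ✗  (S1,P3) ✓  (S1,P4) ✗  (S2,P4) ✓  (S3,P1) ✓  (S3,P4) ✗  (S4,P1) ✓  (S4,P2) ✗  (S5,P1) ✗  (S5,P3) ✓  (S5,P4) ✗  (S6,P1) ✓  (S6,P2) ✗  (S6,P4) ✗
Counterexamples (restrictor pairs failing the scope): 8.

8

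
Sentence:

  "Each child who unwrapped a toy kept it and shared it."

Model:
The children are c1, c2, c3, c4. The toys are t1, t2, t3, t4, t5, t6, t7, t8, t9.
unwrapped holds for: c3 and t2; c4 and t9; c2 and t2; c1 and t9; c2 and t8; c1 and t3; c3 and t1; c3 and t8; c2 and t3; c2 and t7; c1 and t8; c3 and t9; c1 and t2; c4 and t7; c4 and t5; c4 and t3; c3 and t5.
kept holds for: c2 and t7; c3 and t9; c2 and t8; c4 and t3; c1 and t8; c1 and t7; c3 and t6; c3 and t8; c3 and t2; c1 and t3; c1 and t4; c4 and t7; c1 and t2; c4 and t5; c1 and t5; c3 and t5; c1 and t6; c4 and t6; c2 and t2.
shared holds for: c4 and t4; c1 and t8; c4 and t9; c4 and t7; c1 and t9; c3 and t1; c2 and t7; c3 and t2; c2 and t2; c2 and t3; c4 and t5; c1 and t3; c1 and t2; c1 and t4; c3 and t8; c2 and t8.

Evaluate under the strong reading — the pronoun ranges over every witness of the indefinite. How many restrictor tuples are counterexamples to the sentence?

"it" takes "a toy" as antecedent — a donkey pronoun bound across the clause boundary.
Strong reading: for every (c,t) with unwrapped(c,t), kept(c,t) ∧ shared(c,t).
Restrictor pairs: (c1,t2) ✓  (c1,t3) ✓  (c1,t8) ✓  (c1,t9) ✗  (c2,t2) ✓  (c2,t3) ✗  (c2,t7) ✓  (c2,t8) ✓  (c3,t1) ✗  (c3,t2) ✓  (c3,t5) ✗  (c3,t8) ✓  (c3,t9) ✗  (c4,t3) ✗  (c4,t5) ✓  (c4,t7) ✓  (c4,t9) ✗
Counterexamples (restrictor pairs failing the scope): 7.

7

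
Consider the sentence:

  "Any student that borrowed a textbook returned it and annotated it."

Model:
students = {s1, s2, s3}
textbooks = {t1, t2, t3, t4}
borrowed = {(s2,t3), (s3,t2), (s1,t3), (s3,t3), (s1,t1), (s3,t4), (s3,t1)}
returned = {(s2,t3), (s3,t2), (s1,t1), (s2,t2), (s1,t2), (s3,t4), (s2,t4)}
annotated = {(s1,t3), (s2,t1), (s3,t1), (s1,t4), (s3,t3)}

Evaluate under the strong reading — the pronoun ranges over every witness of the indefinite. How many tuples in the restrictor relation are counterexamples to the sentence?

7

"it" takes "a textbook" as antecedent — a donkey pronoun bound across the clause boundary.
Strong reading: for every (s,t) with borrowed(s,t), returned(s,t) ∧ annotated(s,t).
Restrictor pairs: (s1,t1) ✗  (s1,t3) ✗  (s2,t3) ✗  (s3,t1) ✗  (s3,t2) ✗  (s3,t3) ✗  (s3,t4) ✗
Counterexamples (restrictor pairs failing the scope): 7.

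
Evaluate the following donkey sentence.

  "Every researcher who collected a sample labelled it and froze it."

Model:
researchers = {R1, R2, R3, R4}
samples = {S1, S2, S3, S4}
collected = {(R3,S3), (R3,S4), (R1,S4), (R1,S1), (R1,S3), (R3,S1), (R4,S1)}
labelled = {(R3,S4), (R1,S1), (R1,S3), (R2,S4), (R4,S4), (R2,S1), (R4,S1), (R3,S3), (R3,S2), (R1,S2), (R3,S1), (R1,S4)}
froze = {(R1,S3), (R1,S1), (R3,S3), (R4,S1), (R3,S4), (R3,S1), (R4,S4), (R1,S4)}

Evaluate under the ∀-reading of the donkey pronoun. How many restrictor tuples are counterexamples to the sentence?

0

"it" takes "a sample" as antecedent — a donkey pronoun bound across the clause boundary.
Strong reading: for every (r,s) with collected(r,s), labelled(r,s) ∧ froze(r,s).
Restrictor pairs: (R1,S1) ✓  (R1,S3) ✓  (R1,S4) ✓  (R3,S1) ✓  (R3,S3) ✓  (R3,S4) ✓  (R4,S1) ✓
Counterexamples (restrictor pairs failing the scope): 0.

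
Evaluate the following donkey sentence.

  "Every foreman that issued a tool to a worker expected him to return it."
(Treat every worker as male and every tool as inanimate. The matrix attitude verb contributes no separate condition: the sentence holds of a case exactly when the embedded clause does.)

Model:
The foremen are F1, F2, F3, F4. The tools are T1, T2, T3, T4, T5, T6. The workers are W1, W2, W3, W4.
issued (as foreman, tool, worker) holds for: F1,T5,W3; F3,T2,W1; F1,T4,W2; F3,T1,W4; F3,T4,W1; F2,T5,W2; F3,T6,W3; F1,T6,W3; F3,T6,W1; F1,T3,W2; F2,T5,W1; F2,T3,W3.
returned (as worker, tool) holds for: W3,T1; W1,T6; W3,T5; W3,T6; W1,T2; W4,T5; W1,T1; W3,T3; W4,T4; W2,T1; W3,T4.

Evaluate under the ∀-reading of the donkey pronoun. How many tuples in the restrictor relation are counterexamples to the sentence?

"him" takes "a worker" as antecedent and "it" takes "a tool"; both are donkey pronouns co-varying with the restrictor.
Strong reading: for every (f,t,w) with issued(f,t,w), returned(w,t).
Restrictor triples: (F1,T3,W2)→returned(W2,T3) ✗  (F1,T4,W2)→returned(W2,T4) ✗  (F1,T5,W3)→returned(W3,T5) ✓  (F1,T6,W3)→returned(W3,T6) ✓  (F2,T3,W3)→returned(W3,T3) ✓  (F2,T5,W1)→returned(W1,T5) ✗  (F2,T5,W2)→returned(W2,T5) ✗  (F3,T1,W4)→returned(W4,T1) ✗  (F3,T2,W1)→returned(W1,T2) ✓  (F3,T4,W1)→returned(W1,T4) ✗  (F3,T6,W1)→returned(W1,T6) ✓  (F3,T6,W3)→returned(W3,T6) ✓
Counterexamples (restrictor triples failing the scope): 6.

6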